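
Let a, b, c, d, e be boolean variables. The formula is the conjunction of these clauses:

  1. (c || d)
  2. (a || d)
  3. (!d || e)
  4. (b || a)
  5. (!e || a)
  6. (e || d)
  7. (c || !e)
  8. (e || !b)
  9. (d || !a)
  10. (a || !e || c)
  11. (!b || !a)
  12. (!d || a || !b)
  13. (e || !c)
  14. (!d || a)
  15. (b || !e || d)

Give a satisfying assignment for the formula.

a = T, b = F, c = T, d = T, e = T

Branch on a: take a = True.
  then d is forced to True.
  then e is forced to True.
  then c is forced to True.
  then b is forced to False.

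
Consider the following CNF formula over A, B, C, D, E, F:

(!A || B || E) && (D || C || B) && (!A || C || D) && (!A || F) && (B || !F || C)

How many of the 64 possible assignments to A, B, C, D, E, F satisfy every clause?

Case analysis on A and B:
  A=T, B=T: E free; 3 ways for (C,D,F) × 2^1 = 6.
  A=T, B=F: remaining (C,D,E,F) ∈ {(T,F,T,T); (T,T,T,T)} — 2.
  A=F, B=T: C, D, E, F free → 2^4 = 16.
  A=F, B=F: E free; 5 ways for (C,D,F) × 2^1 = 10.
Total: 6 + 2 + 16 + 10 = 34.

34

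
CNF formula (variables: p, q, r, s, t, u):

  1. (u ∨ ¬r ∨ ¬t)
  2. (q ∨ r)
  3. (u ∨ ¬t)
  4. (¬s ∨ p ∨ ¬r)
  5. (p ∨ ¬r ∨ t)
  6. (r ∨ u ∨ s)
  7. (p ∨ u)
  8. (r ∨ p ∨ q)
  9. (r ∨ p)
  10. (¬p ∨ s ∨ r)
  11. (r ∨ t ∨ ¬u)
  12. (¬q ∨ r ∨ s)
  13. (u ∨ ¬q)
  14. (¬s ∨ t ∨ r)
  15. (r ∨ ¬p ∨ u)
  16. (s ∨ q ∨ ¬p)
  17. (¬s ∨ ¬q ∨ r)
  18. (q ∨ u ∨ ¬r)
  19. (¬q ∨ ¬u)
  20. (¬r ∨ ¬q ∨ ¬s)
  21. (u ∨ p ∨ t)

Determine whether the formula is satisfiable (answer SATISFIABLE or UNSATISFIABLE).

SATISFIABLE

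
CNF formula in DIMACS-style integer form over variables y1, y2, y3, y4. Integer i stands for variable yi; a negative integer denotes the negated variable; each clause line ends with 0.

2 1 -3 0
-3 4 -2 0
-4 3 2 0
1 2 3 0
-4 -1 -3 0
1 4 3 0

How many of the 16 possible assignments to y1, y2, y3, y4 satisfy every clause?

6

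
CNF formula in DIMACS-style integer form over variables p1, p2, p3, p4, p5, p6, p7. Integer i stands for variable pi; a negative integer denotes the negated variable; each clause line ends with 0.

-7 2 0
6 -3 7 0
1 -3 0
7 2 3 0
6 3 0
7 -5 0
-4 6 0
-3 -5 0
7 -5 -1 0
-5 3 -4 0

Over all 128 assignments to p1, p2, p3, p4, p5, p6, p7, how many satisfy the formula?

Split on p3, then p7.
  p3=1, p7=1: remaining (p1,p2,p4,p5,p6) ∈ {(1,1,0,0,0); (1,1,0,0,1); (1,1,1,0,1)} — 3.
  p3=1, p7=0: remaining (p1,p2,p4,p5,p6) ∈ {(1,0,0,0,1); (1,0,1,0,1); (1,1,0,0,1); (1,1,1,0,1)} — 4.
  p3=0, p7=1: p1 free; 3 ways for (p2,p4,p5,p6) × 2^1 = 6.
  p3=0, p7=0: remaining (p1,p2,p4,p5,p6) ∈ {(0,1,0,0,1); (0,1,1,0,1); (1,1,0,0,1); (1,1,1,0,1)} — 4.
Total: 3 + 4 + 6 + 4 = 17.

17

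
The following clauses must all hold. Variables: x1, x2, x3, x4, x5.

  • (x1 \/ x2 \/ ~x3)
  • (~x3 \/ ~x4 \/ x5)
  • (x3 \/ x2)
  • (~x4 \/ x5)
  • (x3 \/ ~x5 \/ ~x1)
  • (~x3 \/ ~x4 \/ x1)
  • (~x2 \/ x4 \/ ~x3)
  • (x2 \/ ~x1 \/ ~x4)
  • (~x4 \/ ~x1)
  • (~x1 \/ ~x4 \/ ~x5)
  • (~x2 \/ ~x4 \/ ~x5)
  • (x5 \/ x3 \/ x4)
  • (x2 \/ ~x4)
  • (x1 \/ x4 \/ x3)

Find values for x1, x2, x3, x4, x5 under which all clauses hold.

x1=True, x2=False, x3=True, x4=False, x5=True

Branch on x1: take x1 = True.
  then x4 is forced to False.
For the remaining variables, x2 = False, x3 = True, x5 = True works.
Check each clause:
  1. (x2 \/ ~x3 \/ x1) — x1 is true.
  2. (x5 \/ ~x4 \/ ~x3) — x5 is true.
  3. (x2 \/ x3) — x3 is true.
  4. (x5 \/ ~x4) — ~x4 is true.
  5. (x3 \/ ~x5 \/ ~x1) — x3 is true.
  6. (~x3 \/ ~x4 \/ x1) — x1 is true.
  7. (~x2 \/ x4 \/ ~x3) — ~x2 is true.
  8. (~x1 \/ ~x4 \/ x2) — ~x4 is true.
  9. (~x1 \/ ~x4) — ~x4 is true.
  10. (~x1 \/ ~x4 \/ ~x5) — ~x4 is true.
  11. (~x5 \/ ~x4 \/ ~x2) — ~x4 is true.
  12. (x5 \/ x4 \/ x3) — x3 is true.
  13. (~x4 \/ x2) — ~x4 is true.
  14. (x4 \/ x3 \/ x1) — x1 is true.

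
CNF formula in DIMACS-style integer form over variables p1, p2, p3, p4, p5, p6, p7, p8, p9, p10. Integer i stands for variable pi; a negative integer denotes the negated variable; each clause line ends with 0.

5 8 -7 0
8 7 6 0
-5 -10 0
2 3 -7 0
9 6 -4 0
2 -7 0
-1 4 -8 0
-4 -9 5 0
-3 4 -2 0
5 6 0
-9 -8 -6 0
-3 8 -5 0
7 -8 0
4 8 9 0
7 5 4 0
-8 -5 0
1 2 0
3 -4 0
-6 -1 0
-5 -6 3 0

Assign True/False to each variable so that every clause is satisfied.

p1=False, p2=True, p3=True, p4=True, p5=False, p6=True, p7=False, p8=False, p9=False, p10=True

Set p1 = False and propagate.
  then p2 is forced to True.
Try p3 = True.
  then p4 is forced to True.
Set p5 = False and propagate.
  then p9 is forced to False.
  then p6 is forced to True.
The remaining clauses are satisfied by p7 = False, p8 = False, p10 = True.
Check each clause:
  1. (p8 \/ p5 \/ ~p7) — ~p7 is true.
  2. (p7 \/ p6 \/ p8) — p6 is true.
  3. (~p5 \/ ~p10) — ~p5 is true.
  4. (p3 \/ p2 \/ ~p7) — ~p7 is true.
  5. (p9 \/ ~p4 \/ p6) — p6 is true.
  6. (~p7 \/ p2) — ~p7 is true.
  7. (~p8 \/ ~p1 \/ p4) — ~p8 is true.
  8. (p5 \/ ~p4 \/ ~p9) — ~p9 is true.
  9. (~p3 \/ ~p2 \/ p4) — p4 is true.
  10. (p6 \/ p5) — p6 is true.
  11. (~p8 \/ ~p9 \/ ~p6) — ~p8 is true.
  12. (~p3 \/ ~p5 \/ p8) — ~p5 is true.
  13. (p7 \/ ~p8) — ~p8 is true.
  14. (p4 \/ p8 \/ p9) — p4 is true.
  15. (p5 \/ p4 \/ p7) — p4 is true.
  16. (~p5 \/ ~p8) — ~p8 is true.
  17. (p2 \/ p1) — p2 is true.
  18. (~p4 \/ p3) — p3 is true.
  19. (~p6 \/ ~p1) — ~p1 is true.
  20. (p3 \/ ~p5 \/ ~p6) — p3 is true.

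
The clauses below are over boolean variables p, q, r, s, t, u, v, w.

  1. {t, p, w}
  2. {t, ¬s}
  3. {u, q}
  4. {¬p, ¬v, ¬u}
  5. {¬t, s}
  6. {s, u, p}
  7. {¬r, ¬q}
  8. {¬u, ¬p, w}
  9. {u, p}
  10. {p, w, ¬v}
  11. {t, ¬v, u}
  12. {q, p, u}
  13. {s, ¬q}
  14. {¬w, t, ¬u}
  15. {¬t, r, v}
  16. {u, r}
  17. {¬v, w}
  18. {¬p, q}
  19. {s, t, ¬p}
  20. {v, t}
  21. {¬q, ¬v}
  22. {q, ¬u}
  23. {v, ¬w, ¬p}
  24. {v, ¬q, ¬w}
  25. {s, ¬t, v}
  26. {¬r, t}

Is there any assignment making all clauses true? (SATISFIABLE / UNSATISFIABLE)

UNSATISFIABLE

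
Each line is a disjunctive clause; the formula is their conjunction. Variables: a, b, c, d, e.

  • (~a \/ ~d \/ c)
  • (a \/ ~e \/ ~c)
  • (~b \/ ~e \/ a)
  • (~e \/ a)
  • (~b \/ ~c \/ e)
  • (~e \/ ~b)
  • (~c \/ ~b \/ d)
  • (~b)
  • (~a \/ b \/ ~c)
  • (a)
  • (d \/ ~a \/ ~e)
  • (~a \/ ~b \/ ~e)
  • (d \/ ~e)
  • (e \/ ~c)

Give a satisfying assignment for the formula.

The clause (~b) is unit: b must be False.
The clause (a) is unit: a must be True.
The clause (~c) is unit: c must be False.
Unit propagation: (~d) forces d = False.
Unit propagation: (~e) forces e = False.

a=T  b=F  c=F  d=F  e=F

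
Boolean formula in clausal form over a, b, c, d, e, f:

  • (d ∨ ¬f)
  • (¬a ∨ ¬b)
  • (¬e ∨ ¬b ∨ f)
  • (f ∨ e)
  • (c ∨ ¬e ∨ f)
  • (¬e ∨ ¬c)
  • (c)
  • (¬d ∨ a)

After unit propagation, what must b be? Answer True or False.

False

Unit clause (c) sets c = True.
(¬c ∨ ¬e): since c = True, the clause reduces to (¬e). e = False.
(e ∨ f): since e = False, the clause reduces to (f). f = True.
In (d ∨ ¬f), ¬f is now false; d must hold, so d = True.
(¬d ∨ a) with d = True leaves only a, so a = True.
(¬a ∨ ¬b) with a = True leaves only ¬b, so b = False.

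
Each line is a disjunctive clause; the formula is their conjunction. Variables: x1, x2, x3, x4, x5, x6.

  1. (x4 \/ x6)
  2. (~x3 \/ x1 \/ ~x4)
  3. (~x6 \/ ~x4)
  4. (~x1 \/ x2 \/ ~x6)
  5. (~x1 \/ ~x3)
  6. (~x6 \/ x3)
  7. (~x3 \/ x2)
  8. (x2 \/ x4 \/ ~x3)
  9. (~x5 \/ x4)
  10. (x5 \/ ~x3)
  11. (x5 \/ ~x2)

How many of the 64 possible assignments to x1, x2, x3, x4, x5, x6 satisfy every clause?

6

Satisfying assignments:
  x1=F x2=F x3=F x4=T x5=F x6=F
  x1=F x2=F x3=F x4=T x5=T x6=F
  x1=F x2=T x3=F x4=T x5=T x6=F
  x1=T x2=F x3=F x4=T x5=F x6=F
  x1=T x2=F x3=F x4=T x5=T x6=F
  x1=T x2=T x3=F x4=T x5=T x6=F
That's 6 in total.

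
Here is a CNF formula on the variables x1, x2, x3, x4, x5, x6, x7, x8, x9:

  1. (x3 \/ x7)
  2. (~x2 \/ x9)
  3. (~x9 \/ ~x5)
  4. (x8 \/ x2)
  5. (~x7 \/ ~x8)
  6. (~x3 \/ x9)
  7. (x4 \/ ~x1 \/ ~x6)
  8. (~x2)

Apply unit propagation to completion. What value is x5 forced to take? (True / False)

Unit clause (~x2) sets x2 = False.
From (x8 \/ x2) and x2 = False: x8 = True.
In (~x8 \/ ~x7), ~x8 is now false; ~x7 must hold, so x7 = False.
(x3 \/ x7): since x7 = False, the clause reduces to (x3). x3 = True.
(x9 \/ ~x3): since x3 = True, the clause reduces to (x9). x9 = True.
In (~x9 \/ ~x5), ~x9 is now false; ~x5 must hold, so x5 = False.

False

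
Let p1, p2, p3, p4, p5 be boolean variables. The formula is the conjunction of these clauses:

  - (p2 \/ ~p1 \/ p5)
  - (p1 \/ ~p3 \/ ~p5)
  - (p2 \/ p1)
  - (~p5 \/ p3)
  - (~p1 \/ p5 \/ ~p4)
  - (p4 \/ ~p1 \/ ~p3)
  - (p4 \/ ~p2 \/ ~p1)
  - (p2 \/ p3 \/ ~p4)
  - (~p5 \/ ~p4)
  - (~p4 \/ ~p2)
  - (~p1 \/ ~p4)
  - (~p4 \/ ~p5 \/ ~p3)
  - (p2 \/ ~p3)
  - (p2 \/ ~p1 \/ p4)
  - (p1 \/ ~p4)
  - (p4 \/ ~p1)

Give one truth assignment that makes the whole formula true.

Branch on p1: take p1 = False.
  then p2 is forced to True.
  then p4 is forced to False.
Try p3 = True.
  then p5 is forced to False.
Every clause has at least one true literal under this assignment.

p1=0, p2=1, p3=1, p4=0, p5=0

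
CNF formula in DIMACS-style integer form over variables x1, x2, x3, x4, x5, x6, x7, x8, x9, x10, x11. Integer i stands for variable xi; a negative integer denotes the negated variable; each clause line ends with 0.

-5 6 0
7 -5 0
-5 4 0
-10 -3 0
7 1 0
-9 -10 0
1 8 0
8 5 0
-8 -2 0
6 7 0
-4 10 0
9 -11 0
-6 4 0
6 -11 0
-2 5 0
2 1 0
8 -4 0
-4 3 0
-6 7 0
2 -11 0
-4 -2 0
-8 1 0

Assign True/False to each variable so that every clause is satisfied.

x1 = T, x2 = F, x3 = T, x4 = F, x5 = F, x6 = F, x7 = T, x8 = T, x9 = F, x10 = F, x11 = F

Check each clause:
  1. (x6 | ~x5) — ~x5 is true.
  2. (x7 | ~x5) — ~x5 is true.
  3. (~x5 | x4) — ~x5 is true.
  4. (~x10 | ~x3) — ~x10 is true.
  5. (x7 | x1) — x1 is true.
  6. (~x9 | ~x10) — ~x10 is true.
  7. (x1 | x8) — x8 is true.
  8. (x5 | x8) — x8 is true.
  9. (~x2 | ~x8) — ~x2 is true.
  10. (x7 | x6) — x7 is true.
  11. (x10 | ~x4) — ~x4 is true.
  12. (x9 | ~x11) — ~x11 is true.
  13. (~x6 | x4) — ~x6 is true.
  14. (x6 | ~x11) — ~x11 is true.
  15. (~x2 | x5) — ~x2 is true.
  16. (x2 | x1) — x1 is true.
  17. (x8 | ~x4) — x8 is true.
  18. (~x4 | x3) — x3 is true.
  19. (x7 | ~x6) — ~x6 is true.
  20. (~x11 | x2) — ~x11 is true.
  21. (~x2 | ~x4) — ~x4 is true.
  22. (~x8 | x1) — x1 is true.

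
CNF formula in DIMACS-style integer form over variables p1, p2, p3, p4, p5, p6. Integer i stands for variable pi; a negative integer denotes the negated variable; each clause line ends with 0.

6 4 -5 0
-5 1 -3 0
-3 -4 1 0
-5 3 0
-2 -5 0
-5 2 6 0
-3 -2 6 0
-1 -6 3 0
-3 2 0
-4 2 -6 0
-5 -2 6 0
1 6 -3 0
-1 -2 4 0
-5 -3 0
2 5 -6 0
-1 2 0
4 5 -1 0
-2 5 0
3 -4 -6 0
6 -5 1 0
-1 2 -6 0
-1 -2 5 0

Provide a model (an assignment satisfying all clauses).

p1 = False, p2 = False, p3 = False, p4 = True, p5 = False, p6 = False

Set p1 = False and propagate.
Try p2 = False.
  then p3 is forced to False.
  then p5 is forced to False.
  then p6 is forced to False.
p4 is now unconstrained; take p4 = True.
Every clause has at least one true literal under this assignment.
Check each clause:
  1. (p6 | p4 | ~p5) — ~p5 is true.
  2. (~p5 | ~p3 | p1) — ~p5 is true.
  3. (~p4 | p1 | ~p3) — ~p3 is true.
  4. (~p5 | p3) — ~p5 is true.
  5. (~p2 | ~p5) — ~p5 is true.
  6. (p6 | p2 | ~p5) — ~p5 is true.
  7. (~p2 | ~p3 | p6) — ~p3 is true.
  8. (p3 | ~p6 | ~p1) — ~p6 is true.
  9. (~p3 | p2) — ~p3 is true.
  10. (~p6 | p2 | ~p4) — ~p6 is true.
  11. (~p2 | p6 | ~p5) — ~p5 is true.
  12. (p1 | p6 | ~p3) — ~p3 is true.
  13. (~p2 | ~p1 | p4) — p4 is true.
  14. (~p3 | ~p5) — ~p5 is true.
  15. (p2 | ~p6 | p5) — ~p6 is true.
  16. (p2 | ~p1) — ~p1 is true.
  17. (p5 | p4 | ~p1) — p4 is true.
  18. (~p2 | p5) — ~p2 is true.
  19. (~p6 | p3 | ~p4) — ~p6 is true.
  20. (p1 | p6 | ~p5) — ~p5 is true.
  21. (~p6 | p2 | ~p1) — ~p6 is true.
  22. (~p2 | ~p1 | p5) — ~p2 is true.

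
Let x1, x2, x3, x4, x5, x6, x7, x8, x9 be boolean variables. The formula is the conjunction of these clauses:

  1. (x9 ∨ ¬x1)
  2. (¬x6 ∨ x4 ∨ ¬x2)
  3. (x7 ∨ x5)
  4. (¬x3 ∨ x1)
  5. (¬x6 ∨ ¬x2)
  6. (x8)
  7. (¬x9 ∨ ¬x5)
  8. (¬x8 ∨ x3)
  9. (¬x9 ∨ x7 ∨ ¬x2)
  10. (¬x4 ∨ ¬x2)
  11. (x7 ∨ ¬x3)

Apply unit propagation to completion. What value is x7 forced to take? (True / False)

True

(x8) stands alone — x8 = True.
From (¬x8 ∨ x3) and x8 = True: x3 = True.
In (¬x3 ∨ x1), ¬x3 is now false; x1 must hold, so x1 = True.
(¬x1 ∨ x9): since x1 = True, the clause reduces to (x9). x9 = True.
(¬x5 ∨ ¬x9): since x9 = True, the clause reduces to (¬x5). x5 = False.
(x5 ∨ x7): since x5 = False, the clause reduces to (x7). x7 = True.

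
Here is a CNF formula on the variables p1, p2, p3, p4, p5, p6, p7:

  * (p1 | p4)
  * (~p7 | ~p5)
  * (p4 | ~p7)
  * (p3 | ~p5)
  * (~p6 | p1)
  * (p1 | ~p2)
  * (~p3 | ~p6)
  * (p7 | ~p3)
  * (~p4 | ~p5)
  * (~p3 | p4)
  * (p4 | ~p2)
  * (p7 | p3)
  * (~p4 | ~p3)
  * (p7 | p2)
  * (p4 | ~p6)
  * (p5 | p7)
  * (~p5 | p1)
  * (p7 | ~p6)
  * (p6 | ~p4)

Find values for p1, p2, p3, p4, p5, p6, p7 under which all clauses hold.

p1 occurs only positively in the remaining clauses — set p1 = True.
Branch on p2: take p2 = True.
  then p4 is forced to True.
  then p5 is forced to False.
  then p3 is forced to False.
  then p7 is forced to True.
  then p6 is forced to True.
Every clause has at least one true literal under this assignment.
Check each clause:
  1. (p1 | p4) — p1 is true.
  2. (~p7 | ~p5) — ~p5 is true.
  3. (p4 | ~p7) — p4 is true.
  4. (~p5 | p3) — ~p5 is true.
  5. (p1 | ~p6) — p1 is true.
  6. (~p2 | p1) — p1 is true.
  7. (~p6 | ~p3) — ~p3 is true.
  8. (~p3 | p7) — ~p3 is true.
  9. (~p4 | ~p5) — ~p5 is true.
  10. (~p3 | p4) — p4 is true.
  11. (~p2 | p4) — p4 is true.
  12. (p3 | p7) — p7 is true.
  13. (~p4 | ~p3) — ~p3 is true.
  14. (p7 | p2) — p2 is true.
  15. (p4 | ~p6) — p4 is true.
  16. (p7 | p5) — p7 is true.
  17. (~p5 | p1) — p1 is true.
  18. (p7 | ~p6) — p7 is true.
  19. (p6 | ~p4) — p6 is true.

p1=True, p2=True, p3=False, p4=True, p5=False, p6=True, p7=True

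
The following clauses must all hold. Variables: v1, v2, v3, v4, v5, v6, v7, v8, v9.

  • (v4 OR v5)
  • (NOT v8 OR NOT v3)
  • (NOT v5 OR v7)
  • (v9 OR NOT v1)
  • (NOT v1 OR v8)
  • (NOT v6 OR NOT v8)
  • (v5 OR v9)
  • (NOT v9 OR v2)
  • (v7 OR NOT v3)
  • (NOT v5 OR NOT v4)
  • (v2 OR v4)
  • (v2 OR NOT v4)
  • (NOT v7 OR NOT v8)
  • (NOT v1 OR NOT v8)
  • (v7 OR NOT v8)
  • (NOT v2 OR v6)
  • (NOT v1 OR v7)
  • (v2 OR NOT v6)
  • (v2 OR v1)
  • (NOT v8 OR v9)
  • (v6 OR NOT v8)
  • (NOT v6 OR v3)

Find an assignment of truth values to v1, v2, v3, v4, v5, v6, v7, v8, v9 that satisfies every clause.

v1=0  v2=1  v3=1  v4=1  v5=0  v6=1  v7=1  v8=0  v9=1

Check each clause:
  1. (v5 OR v4) — v4 is true.
  2. (NOT v8 OR NOT v3) — NOT v8 is true.
  3. (v7 OR NOT v5) — NOT v5 is true.
  4. (v9 OR NOT v1) — v9 is true.
  5. (v8 OR NOT v1) — NOT v1 is true.
  6. (NOT v6 OR NOT v8) — NOT v8 is true.
  7. (v5 OR v9) — v9 is true.
  8. (v2 OR NOT v9) — v2 is true.
  9. (v7 OR NOT v3) — v7 is true.
  10. (NOT v5 OR NOT v4) — NOT v5 is true.
  11. (v2 OR v4) — v2 is true.
  12. (v2 OR NOT v4) — v2 is true.
  13. (NOT v8 OR NOT v7) — NOT v8 is true.
  14. (NOT v1 OR NOT v8) — NOT v8 is true.
  15. (NOT v8 OR v7) — NOT v8 is true.
  16. (NOT v2 OR v6) — v6 is true.
  17. (v7 OR NOT v1) — NOT v1 is true.
  18. (NOT v6 OR v2) — v2 is true.
  19. (v2 OR v1) — v2 is true.
  20. (v9 OR NOT v8) — NOT v8 is true.
  21. (v6 OR NOT v8) — NOT v8 is true.
  22. (v3 OR NOT v6) — v3 is true.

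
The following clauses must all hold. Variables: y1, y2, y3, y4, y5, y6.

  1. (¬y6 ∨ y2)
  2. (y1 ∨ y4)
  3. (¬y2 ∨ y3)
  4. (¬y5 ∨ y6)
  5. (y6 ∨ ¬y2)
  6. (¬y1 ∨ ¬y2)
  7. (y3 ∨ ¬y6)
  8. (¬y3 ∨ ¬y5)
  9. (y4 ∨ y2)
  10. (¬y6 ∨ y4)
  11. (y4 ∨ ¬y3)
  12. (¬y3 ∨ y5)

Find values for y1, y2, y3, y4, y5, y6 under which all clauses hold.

y1=True, y2=False, y3=False, y4=True, y5=False, y6=False

Check each clause:
  1. (¬y6 ∨ y2) — ¬y6 is true.
  2. (y1 ∨ y4) — y1 is true.
  3. (y3 ∨ ¬y2) — ¬y2 is true.
  4. (y6 ∨ ¬y5) — ¬y5 is true.
  5. (y6 ∨ ¬y2) — ¬y2 is true.
  6. (¬y2 ∨ ¬y1) — ¬y2 is true.
  7. (y3 ∨ ¬y6) — ¬y6 is true.
  8. (¬y3 ∨ ¬y5) — ¬y5 is true.
  9. (y4 ∨ y2) — y4 is true.
  10. (y4 ∨ ¬y6) — ¬y6 is true.
  11. (¬y3 ∨ y4) — y4 is true.
  12. (y5 ∨ ¬y3) — ¬y3 is true.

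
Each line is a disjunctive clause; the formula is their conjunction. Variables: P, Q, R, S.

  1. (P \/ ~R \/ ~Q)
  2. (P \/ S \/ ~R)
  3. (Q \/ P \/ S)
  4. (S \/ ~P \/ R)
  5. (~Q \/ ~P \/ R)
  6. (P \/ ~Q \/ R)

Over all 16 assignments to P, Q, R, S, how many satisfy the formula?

7

Satisfying assignments:
  P=0 Q=0 R=0 S=1
  P=0 Q=0 R=1 S=1
  P=1 Q=0 R=0 S=1
  P=1 Q=0 R=1 S=0
  P=1 Q=0 R=1 S=1
  P=1 Q=1 R=1 S=0
  P=1 Q=1 R=1 S=1
That's 7 in total.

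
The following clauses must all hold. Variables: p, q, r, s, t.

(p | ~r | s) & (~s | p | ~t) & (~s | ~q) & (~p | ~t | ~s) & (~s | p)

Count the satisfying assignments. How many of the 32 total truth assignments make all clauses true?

14

Case analysis on s and p:
  s=T, p=T: remaining (q,r,t) ∈ {(F,F,F); (F,T,F)} — 2.
  s=T, p=F: a clause becomes empty — 0.
  s=F, p=T: q, r, t free → 2^3 = 8.
  s=F, p=F: remaining (q,r,t) ∈ {(F,F,F); (F,F,T); (T,F,F); (T,F,T)} — 4.
Total: 2 + 0 + 8 + 4 = 14.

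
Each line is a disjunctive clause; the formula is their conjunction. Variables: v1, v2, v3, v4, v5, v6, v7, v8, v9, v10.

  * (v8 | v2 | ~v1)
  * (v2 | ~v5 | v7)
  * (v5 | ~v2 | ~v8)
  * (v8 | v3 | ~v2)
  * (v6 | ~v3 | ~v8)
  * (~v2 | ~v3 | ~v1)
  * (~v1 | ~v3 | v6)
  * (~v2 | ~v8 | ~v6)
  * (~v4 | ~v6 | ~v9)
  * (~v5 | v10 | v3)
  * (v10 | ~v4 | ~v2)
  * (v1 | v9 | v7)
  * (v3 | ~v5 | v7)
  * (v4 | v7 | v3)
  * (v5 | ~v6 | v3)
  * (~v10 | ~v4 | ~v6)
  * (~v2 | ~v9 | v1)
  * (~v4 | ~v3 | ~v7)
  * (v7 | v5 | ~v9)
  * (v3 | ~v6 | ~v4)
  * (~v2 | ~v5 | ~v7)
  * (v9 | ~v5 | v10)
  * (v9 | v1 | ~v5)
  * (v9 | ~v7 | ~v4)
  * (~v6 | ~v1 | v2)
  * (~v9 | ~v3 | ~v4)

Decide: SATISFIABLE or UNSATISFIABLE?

SATISFIABLE

Try v1 = False.
Try v2 = False.
Set v3 = False and propagate.
For the remaining variables, v4 = False, v5 = False, v6 = False, v7 = True, v8 = False, v9 = True, v10 = True works.
So v1 = 0  v2 = 0  v3 = 0  v4 = 0  v5 = 0  v6 = 0  v7 = 1  v8 = 0  v9 = 1  v10 = 1 is a satisfying assignment.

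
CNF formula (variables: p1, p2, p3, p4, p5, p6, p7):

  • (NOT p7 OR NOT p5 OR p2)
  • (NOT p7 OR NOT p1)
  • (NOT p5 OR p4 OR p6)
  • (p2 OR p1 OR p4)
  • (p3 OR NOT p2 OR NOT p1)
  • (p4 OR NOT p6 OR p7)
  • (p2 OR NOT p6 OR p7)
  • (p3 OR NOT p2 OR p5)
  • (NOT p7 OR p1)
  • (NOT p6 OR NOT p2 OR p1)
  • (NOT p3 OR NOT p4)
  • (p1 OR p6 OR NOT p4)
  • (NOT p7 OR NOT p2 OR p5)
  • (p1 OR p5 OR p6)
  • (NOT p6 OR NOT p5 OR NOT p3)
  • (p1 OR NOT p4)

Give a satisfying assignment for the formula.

Try p1 = True.
  then p7 is forced to False.
Branch on p2: take p2 = False.
  then p6 is forced to False.
The remaining clauses are satisfied by p3 = False, p4 = True, p5 = True.
Every clause has at least one true literal under this assignment.

p1=T, p2=F, p3=F, p4=T, p5=T, p6=F, p7=F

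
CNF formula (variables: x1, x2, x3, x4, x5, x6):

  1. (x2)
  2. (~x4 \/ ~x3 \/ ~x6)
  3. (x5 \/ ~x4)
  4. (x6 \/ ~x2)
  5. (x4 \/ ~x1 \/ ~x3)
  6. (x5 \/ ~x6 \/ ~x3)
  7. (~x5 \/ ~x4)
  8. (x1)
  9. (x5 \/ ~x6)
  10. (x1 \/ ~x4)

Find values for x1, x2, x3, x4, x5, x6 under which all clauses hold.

(x2) is a unit clause, so x2 = True.
The clause (x6) is unit: x6 must be True.
(x1) is a unit clause, so x1 = True.
(x5) is a unit clause, so x5 = True.
The clause (~x4) is unit: x4 must be False.
Unit propagation: (~x3) forces x3 = False.
Every clause has at least one true literal under this assignment.

x1=True, x2=True, x3=False, x4=False, x5=True, x6=True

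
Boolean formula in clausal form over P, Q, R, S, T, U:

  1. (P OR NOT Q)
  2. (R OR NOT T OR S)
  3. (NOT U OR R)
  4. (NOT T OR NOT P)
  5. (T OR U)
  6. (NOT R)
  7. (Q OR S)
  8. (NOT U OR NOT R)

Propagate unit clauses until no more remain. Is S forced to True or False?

(NOT R) stands alone — R = False.
In (NOT U OR R), R is now false; NOT U must hold, so U = False.
(T OR U): since U = False, the clause reduces to (T). T = True.
From (NOT T OR S OR R) and R = False, T = True: S = True.

True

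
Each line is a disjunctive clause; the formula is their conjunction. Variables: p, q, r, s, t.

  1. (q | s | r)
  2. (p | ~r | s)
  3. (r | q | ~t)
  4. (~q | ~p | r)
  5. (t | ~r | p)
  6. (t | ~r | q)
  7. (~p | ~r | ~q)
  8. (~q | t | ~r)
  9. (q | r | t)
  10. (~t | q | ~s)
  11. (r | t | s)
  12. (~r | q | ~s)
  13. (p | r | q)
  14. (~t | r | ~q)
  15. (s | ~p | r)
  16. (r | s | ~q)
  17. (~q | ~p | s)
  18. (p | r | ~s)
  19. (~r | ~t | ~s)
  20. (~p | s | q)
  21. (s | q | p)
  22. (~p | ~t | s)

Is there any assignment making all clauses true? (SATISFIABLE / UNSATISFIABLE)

UNSATISFIABLE

r = True:
  q = True:
    propagation gives p=False, s=True, t=True; an empty clause results — contradiction.
  q = False:
    propagation gives t=True, s=False, p=True; an empty clause results — contradiction.
r = False:
  q = True:
    propagation gives p=False, t=False, s=True; an empty clause results — contradiction.
  q = False:
    propagation gives s=True, t=False; an empty clause results — contradiction.
Every branch closes, so no satisfying assignment exists.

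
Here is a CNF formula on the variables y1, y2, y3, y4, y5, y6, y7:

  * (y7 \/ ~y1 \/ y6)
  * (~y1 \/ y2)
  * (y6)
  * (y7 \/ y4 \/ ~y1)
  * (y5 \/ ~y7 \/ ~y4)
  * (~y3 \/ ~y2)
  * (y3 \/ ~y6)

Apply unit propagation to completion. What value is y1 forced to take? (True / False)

False

Unit clause (y6) sets y6 = True.
In (y3 \/ ~y6), ~y6 is now false; y3 must hold, so y3 = True.
From (~y3 \/ ~y2) and y3 = True: y2 = False.
In (y2 \/ ~y1), y2 is now false; ~y1 must hold, so y1 = False.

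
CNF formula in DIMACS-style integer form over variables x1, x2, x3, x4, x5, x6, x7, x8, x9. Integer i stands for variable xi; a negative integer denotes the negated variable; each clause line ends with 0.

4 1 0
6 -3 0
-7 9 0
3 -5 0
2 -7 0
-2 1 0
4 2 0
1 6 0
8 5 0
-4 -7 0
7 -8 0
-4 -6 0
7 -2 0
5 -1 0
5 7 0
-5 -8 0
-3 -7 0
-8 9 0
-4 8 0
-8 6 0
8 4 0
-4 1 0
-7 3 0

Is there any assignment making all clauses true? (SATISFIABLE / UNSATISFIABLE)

x7 = True:
  propagation gives x9=True, x2=True, x1=True, x4=False; an empty clause results — contradiction.
x7 = False:
  propagation gives x8=False, x5=True, x3=True, x6=True; an empty clause results — contradiction.
Every branch closes, so no satisfying assignment exists.

UNSATISFIABLE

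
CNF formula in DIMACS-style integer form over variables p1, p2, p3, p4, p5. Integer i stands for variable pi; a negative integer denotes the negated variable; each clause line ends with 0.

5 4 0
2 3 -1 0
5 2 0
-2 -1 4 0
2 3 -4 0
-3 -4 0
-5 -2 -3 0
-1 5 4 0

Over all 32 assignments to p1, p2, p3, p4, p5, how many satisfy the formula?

The models are:
  p1=F p2=F p3=F p4=F p5=T
  p1=F p2=F p3=T p4=F p5=T
  p1=F p2=T p3=F p4=F p5=T
  p1=F p2=T p3=F p4=T p5=F
  p1=F p2=T p3=F p4=T p5=T
  p1=T p2=F p3=T p4=F p5=T
  p1=T p2=T p3=F p4=T p5=F
  p1=T p2=T p3=F p4=T p5=T
Count: 8.

8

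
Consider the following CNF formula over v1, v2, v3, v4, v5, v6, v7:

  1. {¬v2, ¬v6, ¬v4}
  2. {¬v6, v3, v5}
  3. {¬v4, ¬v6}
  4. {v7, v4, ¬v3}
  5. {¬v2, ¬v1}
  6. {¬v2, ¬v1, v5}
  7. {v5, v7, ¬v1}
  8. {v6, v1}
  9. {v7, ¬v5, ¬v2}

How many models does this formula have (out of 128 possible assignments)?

22

Case analysis on v1 and v2:
  v1=T, v2=T: a clause becomes empty — 0.
  v1=T, v2=F: 15 of the 32 assignments to (v3,v4,v5,v6,v7) work.
  v1=F, v2=T: remaining (v3,v4,v5,v6,v7) ∈ {(F,F,T,T,T); (T,F,F,T,T); (T,F,T,T,T)} — 3.
  v1=F, v2=F: remaining (v3,v4,v5,v6,v7) ∈ {(F,F,T,T,F); (F,F,T,T,T); (T,F,F,T,T); (T,F,T,T,T)} — 4.
Total: 0 + 15 + 3 + 4 = 22.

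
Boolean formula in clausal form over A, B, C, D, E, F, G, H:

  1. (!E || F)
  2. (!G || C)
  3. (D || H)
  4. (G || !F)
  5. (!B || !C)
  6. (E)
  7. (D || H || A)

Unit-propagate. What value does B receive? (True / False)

Unit clause (E) sets E = True.
In (F || !E), !E is now false; F must hold, so F = True.
(!F || G): since F = True, the clause reduces to (G). G = True.
From (C || !G) and G = True: C = True.
In (!B || !C), !C is now false; !B must hold, so B = False.

False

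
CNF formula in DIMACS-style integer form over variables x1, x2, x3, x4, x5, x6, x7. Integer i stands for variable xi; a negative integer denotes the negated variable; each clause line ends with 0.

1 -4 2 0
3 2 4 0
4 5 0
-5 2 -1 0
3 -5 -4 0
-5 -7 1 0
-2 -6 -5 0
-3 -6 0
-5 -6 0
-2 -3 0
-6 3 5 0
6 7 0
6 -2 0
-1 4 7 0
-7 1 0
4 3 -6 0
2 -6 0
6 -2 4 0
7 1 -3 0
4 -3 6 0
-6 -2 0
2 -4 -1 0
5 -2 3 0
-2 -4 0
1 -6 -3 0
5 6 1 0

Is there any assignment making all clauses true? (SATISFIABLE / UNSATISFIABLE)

UNSATISFIABLE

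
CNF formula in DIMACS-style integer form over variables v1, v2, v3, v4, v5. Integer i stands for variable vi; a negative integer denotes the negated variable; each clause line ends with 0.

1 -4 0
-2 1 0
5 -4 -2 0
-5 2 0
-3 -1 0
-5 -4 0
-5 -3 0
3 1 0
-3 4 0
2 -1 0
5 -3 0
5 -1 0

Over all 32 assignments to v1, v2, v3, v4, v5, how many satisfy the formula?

1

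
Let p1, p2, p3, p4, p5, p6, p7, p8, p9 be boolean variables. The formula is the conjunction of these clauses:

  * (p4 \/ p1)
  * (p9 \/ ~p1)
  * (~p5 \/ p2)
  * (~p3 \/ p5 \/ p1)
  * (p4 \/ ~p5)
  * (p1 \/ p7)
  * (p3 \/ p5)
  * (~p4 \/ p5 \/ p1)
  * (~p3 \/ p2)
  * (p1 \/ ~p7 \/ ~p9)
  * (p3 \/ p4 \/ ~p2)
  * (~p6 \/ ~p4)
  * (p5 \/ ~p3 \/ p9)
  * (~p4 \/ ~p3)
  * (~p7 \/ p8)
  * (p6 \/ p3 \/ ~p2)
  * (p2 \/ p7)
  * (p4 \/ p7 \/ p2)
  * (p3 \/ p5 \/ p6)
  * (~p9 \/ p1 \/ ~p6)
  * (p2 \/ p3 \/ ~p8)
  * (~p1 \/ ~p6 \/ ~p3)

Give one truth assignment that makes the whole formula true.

p1=True, p2=True, p3=True, p4=False, p5=False, p6=False, p7=False, p8=False, p9=True

Check each clause:
  1. (p4 \/ p1) — p1 is true.
  2. (p9 \/ ~p1) — p9 is true.
  3. (p2 \/ ~p5) — p2 is true.
  4. (~p3 \/ p5 \/ p1) — p1 is true.
  5. (~p5 \/ p4) — ~p5 is true.
  6. (p1 \/ p7) — p1 is true.
  7. (p5 \/ p3) — p3 is true.
  8. (~p4 \/ p5 \/ p1) — p1 is true.
  9. (p2 \/ ~p3) — p2 is true.
  10. (p1 \/ ~p9 \/ ~p7) — ~p7 is true.
  11. (p3 \/ p4 \/ ~p2) — p3 is true.
  12. (~p4 \/ ~p6) — ~p6 is true.
  13. (p9 \/ p5 \/ ~p3) — p9 is true.
  14. (~p4 \/ ~p3) — ~p4 is true.
  15. (~p7 \/ p8) — ~p7 is true.
  16. (p6 \/ ~p2 \/ p3) — p3 is true.
  17. (p2 \/ p7) — p2 is true.
  18. (p2 \/ p4 \/ p7) — p2 is true.
  19. (p6 \/ p3 \/ p5) — p3 is true.
  20. (p1 \/ ~p6 \/ ~p9) — p1 is true.
  21. (~p8 \/ p3 \/ p2) — ~p8 is true.
  22. (~p6 \/ ~p1 \/ ~p3) — ~p6 is true.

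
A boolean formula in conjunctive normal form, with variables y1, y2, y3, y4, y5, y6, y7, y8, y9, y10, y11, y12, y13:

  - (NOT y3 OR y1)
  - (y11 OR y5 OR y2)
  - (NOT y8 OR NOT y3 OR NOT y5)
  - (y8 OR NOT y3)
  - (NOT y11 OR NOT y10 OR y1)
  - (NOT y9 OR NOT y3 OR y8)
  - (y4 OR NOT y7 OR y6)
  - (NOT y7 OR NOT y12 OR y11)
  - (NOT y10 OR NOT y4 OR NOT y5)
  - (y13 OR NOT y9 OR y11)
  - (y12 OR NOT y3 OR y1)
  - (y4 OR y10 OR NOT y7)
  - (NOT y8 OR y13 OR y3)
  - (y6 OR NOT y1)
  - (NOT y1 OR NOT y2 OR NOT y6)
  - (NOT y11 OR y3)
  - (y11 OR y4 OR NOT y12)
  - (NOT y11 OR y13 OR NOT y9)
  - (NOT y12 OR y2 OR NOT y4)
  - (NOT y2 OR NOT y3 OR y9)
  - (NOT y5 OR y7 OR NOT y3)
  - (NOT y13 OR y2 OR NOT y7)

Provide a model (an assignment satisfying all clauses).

y1=0, y2=1, y3=0, y4=0, y5=0, y6=1, y7=0, y8=0, y9=0, y10=0, y11=0, y12=0, y13=1

Check each clause:
  1. (y1 OR NOT y3) — NOT y3 is true.
  2. (y2 OR y5 OR y11) — y2 is true.
  3. (NOT y3 OR NOT y5 OR NOT y8) — NOT y8 is true.
  4. (y8 OR NOT y3) — NOT y3 is true.
  5. (y1 OR NOT y10 OR NOT y11) — NOT y11 is true.
  6. (y8 OR NOT y9 OR NOT y3) — NOT y3 is true.
  7. (NOT y7 OR y4 OR y6) — NOT y7 is true.
  8. (NOT y12 OR y11 OR NOT y7) — NOT y7 is true.
  9. (NOT y10 OR NOT y4 OR NOT y5) — NOT y5 is true.
  10. (y11 OR NOT y9 OR y13) — y13 is true.
  11. (y1 OR y12 OR NOT y3) — NOT y3 is true.
  12. (y10 OR NOT y7 OR y4) — NOT y7 is true.
  13. (y13 OR NOT y8 OR y3) — NOT y8 is true.
  14. (y6 OR NOT y1) — NOT y1 is true.
  15. (NOT y1 OR NOT y2 OR NOT y6) — NOT y1 is true.
  16. (y3 OR NOT y11) — NOT y11 is true.
  17. (y4 OR y11 OR NOT y12) — NOT y12 is true.
  18. (NOT y11 OR NOT y9 OR y13) — NOT y11 is true.
  19. (NOT y12 OR y2 OR NOT y4) — y2 is true.
  20. (NOT y2 OR y9 OR NOT y3) — NOT y3 is true.
  21. (NOT y3 OR NOT y5 OR y7) — NOT y5 is true.
  22. (NOT y7 OR NOT y13 OR y2) — NOT y7 is true.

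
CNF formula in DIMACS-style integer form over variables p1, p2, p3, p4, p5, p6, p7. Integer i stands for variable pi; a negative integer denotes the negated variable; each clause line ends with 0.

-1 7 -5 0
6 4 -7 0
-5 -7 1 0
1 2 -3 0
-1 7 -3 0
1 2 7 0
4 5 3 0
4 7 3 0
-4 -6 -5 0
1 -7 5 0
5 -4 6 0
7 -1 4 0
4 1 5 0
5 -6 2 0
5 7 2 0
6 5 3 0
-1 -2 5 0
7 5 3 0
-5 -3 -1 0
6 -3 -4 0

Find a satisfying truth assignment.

Set p1 = True and propagate.
For the remaining variables, p2 = True, p3 = False, p4 = False, p5 = True, p6 = True, p7 = True works.
Check each clause:
  1. (!p1 || p7 || !p5) — p7 is true.
  2. (p6 || !p7 || p4) — p6 is true.
  3. (p1 || !p7 || !p5) — p1 is true.
  4. (!p3 || p1 || p2) — p1 is true.
  5. (p7 || !p3 || !p1) — !p3 is true.
  6. (p7 || p1 || p2) — p1 is true.
  7. (p5 || p3 || p4) — p5 is true.
  8. (p4 || p3 || p7) — p7 is true.
  9. (!p6 || !p5 || !p4) — !p4 is true.
  10. (!p7 || p1 || p5) — p1 is true.
  11. (p5 || p6 || !p4) — !p4 is true.
  12. (p7 || p4 || !p1) — p7 is true.
  13. (p1 || p5 || p4) — p1 is true.
  14. (!p6 || p5 || p2) — p2 is true.
  15. (p7 || p2 || p5) — p2 is true.
  16. (p5 || p6 || p3) — p5 is true.
  17. (!p1 || !p2 || p5) — p5 is true.
  18. (p5 || p3 || p7) — p5 is true.
  19. (!p5 || !p1 || !p3) — !p3 is true.
  20. (!p3 || !p4 || p6) — !p4 is true.

p1=1, p2=1, p3=0, p4=0, p5=1, p6=1, p7=1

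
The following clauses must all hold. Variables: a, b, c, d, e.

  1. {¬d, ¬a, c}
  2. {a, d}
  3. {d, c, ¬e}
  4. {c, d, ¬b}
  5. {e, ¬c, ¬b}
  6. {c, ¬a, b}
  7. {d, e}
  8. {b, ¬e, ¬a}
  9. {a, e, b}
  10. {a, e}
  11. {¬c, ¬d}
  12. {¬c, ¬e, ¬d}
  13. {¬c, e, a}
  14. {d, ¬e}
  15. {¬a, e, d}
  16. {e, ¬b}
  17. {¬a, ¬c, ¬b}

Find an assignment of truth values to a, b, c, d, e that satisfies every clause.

Try a = False.
  then d is forced to True.
  then e is forced to True.
  then c is forced to False.
b is now unconstrained; take b = False.

a=False  b=False  c=False  d=True  e=True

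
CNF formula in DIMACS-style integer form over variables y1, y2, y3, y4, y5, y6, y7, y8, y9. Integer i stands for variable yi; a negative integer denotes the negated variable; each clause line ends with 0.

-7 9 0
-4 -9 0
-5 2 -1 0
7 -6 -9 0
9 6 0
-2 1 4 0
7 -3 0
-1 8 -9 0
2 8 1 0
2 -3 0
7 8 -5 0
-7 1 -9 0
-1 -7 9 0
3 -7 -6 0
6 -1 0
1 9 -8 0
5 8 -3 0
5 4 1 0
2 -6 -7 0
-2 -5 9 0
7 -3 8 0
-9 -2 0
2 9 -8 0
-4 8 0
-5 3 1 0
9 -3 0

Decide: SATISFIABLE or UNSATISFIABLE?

Try y1 = True.
  then y6 is forced to True.
The remaining clauses are satisfied by y2 = True, y3 = False, y4 = True, y5 = False, y7 = False, y8 = True, y9 = False.
So y1 = T, y2 = T, y3 = F, y4 = T, y5 = F, y6 = T, y7 = F, y8 = T, y9 = F is a satisfying assignment.

SATISFIABLE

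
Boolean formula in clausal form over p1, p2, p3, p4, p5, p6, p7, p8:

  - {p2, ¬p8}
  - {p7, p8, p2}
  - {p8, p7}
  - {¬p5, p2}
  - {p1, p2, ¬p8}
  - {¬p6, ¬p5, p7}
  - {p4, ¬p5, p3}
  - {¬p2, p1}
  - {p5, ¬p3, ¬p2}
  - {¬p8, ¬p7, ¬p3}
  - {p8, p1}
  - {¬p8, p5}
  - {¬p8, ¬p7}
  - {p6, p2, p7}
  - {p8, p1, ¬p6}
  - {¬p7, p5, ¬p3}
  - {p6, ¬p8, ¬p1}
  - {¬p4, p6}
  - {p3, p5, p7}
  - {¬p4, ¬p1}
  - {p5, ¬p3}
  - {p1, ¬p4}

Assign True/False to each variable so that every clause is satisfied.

p1=True, p2=True, p3=True, p4=False, p5=True, p6=True, p7=True, p8=False

Try p1 = True.
  then p4 is forced to False.
Try p2 = True.
Branch on p3: take p3 = True.
  then p5 is forced to True.
For the remaining variables, p6 = True, p7 = True, p8 = False works.
Check each clause:
  1. {¬p8, p2} — ¬p8 is true.
  2. {p2, p7, p8} — p2 is true.
  3. {p8, p7} — p7 is true.
  4. {p2, ¬p5} — p2 is true.
  5. {p2, ¬p8, p1} — ¬p8 is true.
  6. {¬p5, p7, ¬p6} — p7 is true.
  7. {¬p5, p4, p3} — p3 is true.
  8. {p1, ¬p2} — p1 is true.
  9. {p5, ¬p2, ¬p3} — p5 is true.
  10. {¬p7, ¬p8, ¬p3} — ¬p8 is true.
  11. {p8, p1} — p1 is true.
  12. {¬p8, p5} — ¬p8 is true.
  13. {¬p8, ¬p7} — ¬p8 is true.
  14. {p6, p2, p7} — p2 is true.
  15. {¬p6, p1, p8} — p1 is true.
  16. {p5, ¬p7, ¬p3} — p5 is true.
  17. {p6, ¬p1, ¬p8} — ¬p8 is true.
  18. {¬p4, p6} — ¬p4 is true.
  19. {p7, p3, p5} — p3 is true.
  20. {¬p1, ¬p4} — ¬p4 is true.
  21. {p5, ¬p3} — p5 is true.
  22. {¬p4, p1} — p1 is true.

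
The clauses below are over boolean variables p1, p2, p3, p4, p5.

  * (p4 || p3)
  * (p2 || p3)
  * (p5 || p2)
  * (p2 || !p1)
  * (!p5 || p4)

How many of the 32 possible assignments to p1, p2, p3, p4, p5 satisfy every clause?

11

Split on p2, then p3.
  p2=1, p3=1: p1 free; 3 ways for (p4,p5) × 2^1 = 6.
  p2=1, p3=0: remaining (p1,p4,p5) ∈ {(0,1,0); (0,1,1); (1,1,0); (1,1,1)} — 4.
  p2=0, p3=1: remaining (p1,p4,p5) ∈ {(0,1,1)} — 1.
  p2=0, p3=0: a clause becomes empty — 0.
Total: 6 + 4 + 1 + 0 = 11.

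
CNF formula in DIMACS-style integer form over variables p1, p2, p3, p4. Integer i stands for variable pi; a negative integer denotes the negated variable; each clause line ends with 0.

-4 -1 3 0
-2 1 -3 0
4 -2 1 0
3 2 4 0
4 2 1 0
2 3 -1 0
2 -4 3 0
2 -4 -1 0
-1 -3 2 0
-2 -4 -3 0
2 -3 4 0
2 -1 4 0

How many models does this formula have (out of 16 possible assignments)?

Satisfying assignments:
  p1=0 p2=0 p3=1 p4=1
  p1=0 p2=1 p3=0 p4=1
  p1=1 p2=1 p3=0 p4=0
  p1=1 p2=1 p3=1 p4=0
Count: 4.

4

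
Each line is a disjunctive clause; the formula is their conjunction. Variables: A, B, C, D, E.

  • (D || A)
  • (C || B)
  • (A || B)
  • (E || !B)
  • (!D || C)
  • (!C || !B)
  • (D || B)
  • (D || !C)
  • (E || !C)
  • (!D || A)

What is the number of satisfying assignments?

2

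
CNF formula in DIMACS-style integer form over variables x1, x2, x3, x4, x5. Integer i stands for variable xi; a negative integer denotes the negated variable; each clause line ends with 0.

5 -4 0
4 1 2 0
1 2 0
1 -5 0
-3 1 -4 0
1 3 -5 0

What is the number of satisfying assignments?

14

Split on x1, then x4.
  x1=1, x4=1: remaining (x2,x3,x5) ∈ {(0,0,1); (0,1,1); (1,0,1); (1,1,1)} — 4.
  x1=1, x4=0: x2, x3, x5 free → 2^3 = 8.
  x1=0, x4=1: a clause becomes empty — 0.
  x1=0, x4=0: remaining (x2,x3,x5) ∈ {(1,0,0); (1,1,0)} — 2.
Total: 4 + 8 + 0 + 2 = 14.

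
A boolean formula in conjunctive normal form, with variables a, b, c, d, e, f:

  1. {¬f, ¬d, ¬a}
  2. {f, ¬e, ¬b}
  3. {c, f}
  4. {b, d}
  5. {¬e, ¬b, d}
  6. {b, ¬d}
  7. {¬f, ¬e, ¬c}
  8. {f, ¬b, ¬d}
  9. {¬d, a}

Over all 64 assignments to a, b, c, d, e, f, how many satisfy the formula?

6

Satisfying assignments:
  a=0 b=1 c=0 d=0 e=0 f=1
  a=0 b=1 c=1 d=0 e=0 f=0
  a=0 b=1 c=1 d=0 e=0 f=1
  a=1 b=1 c=0 d=0 e=0 f=1
  a=1 b=1 c=1 d=0 e=0 f=0
  a=1 b=1 c=1 d=0 e=0 f=1
That's 6 in total.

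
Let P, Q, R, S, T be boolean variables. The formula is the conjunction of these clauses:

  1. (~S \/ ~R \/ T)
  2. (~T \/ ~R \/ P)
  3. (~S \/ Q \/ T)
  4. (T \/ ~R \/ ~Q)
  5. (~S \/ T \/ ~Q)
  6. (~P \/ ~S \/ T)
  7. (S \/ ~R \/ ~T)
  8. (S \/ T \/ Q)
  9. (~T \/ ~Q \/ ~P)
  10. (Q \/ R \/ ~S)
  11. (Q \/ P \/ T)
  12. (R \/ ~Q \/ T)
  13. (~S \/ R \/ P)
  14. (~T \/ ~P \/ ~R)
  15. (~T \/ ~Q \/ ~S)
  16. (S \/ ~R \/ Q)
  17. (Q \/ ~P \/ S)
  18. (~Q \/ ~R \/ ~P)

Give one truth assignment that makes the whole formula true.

Try P = False.
Branch on Q: take Q = False.
  then T is forced to True.
  then R is forced to False.
  then S is forced to False.
Every clause has at least one true literal under this assignment.

P=F, Q=F, R=F, S=F, T=T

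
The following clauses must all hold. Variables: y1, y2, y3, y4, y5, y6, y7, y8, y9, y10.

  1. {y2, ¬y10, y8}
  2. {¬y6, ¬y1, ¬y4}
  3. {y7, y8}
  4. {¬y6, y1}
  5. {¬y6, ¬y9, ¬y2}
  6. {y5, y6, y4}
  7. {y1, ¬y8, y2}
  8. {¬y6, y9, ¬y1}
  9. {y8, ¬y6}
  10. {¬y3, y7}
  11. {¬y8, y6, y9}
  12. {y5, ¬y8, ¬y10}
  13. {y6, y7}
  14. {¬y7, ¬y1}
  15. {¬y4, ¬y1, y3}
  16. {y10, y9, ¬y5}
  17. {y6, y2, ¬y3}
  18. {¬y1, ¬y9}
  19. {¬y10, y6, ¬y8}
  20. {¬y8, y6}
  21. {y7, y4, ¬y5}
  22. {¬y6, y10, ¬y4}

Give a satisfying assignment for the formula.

y1=F, y2=T, y3=T, y4=T, y5=F, y6=F, y7=T, y8=F, y9=F, y10=F

Check each clause:
  1. {y8, y2, ¬y10} — y2 is true.
  2. {¬y6, ¬y1, ¬y4} — ¬y6 is true.
  3. {y8, y7} — y7 is true.
  4. {¬y6, y1} — ¬y6 is true.
  5. {¬y2, ¬y9, ¬y6} — ¬y6 is true.
  6. {y4, y5, y6} — y4 is true.
  7. {¬y8, y1, y2} — ¬y8 is true.
  8. {y9, ¬y6, ¬y1} — ¬y6 is true.
  9. {y8, ¬y6} — ¬y6 is true.
  10. {¬y3, y7} — y7 is true.
  11. {¬y8, y6, y9} — ¬y8 is true.
  12. {¬y10, ¬y8, y5} — ¬y8 is true.
  13. {y7, y6} — y7 is true.
  14. {¬y1, ¬y7} — ¬y1 is true.
  15. {¬y1, ¬y4, y3} — y3 is true.
  16. {y10, y9, ¬y5} — ¬y5 is true.
  17. {y6, ¬y3, y2} — y2 is true.
  18. {¬y9, ¬y1} — ¬y1 is true.
  19. {¬y10, y6, ¬y8} — ¬y8 is true.
  20. {¬y8, y6} — ¬y8 is true.
  21. {¬y5, y4, y7} — ¬y5 is true.
  22. {¬y6, ¬y4, y10} — ¬y6 is true.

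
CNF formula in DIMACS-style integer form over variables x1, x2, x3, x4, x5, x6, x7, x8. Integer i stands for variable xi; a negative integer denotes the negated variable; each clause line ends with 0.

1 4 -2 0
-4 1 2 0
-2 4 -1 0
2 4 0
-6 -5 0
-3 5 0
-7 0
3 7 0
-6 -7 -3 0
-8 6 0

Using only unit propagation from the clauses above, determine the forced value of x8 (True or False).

False

(¬x7) is a unit clause: x7 = False.
In (x7 ∨ x3), x7 is now false; x3 must hold, so x3 = True.
(¬x3 ∨ x5) with x3 = True leaves only x5, so x5 = True.
(¬x6 ∨ ¬x5) with x5 = True leaves only ¬x6, so x6 = False.
(x6 ∨ ¬x8) with x6 = False leaves only ¬x8, so x8 = False.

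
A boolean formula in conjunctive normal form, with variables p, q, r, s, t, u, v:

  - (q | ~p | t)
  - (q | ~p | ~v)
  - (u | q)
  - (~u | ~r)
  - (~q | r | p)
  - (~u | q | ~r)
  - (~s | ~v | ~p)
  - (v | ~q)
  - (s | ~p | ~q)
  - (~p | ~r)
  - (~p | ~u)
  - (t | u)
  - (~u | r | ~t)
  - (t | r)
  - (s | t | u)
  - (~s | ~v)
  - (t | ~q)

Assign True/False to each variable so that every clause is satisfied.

p=F, q=T, r=T, s=F, t=T, u=F, v=T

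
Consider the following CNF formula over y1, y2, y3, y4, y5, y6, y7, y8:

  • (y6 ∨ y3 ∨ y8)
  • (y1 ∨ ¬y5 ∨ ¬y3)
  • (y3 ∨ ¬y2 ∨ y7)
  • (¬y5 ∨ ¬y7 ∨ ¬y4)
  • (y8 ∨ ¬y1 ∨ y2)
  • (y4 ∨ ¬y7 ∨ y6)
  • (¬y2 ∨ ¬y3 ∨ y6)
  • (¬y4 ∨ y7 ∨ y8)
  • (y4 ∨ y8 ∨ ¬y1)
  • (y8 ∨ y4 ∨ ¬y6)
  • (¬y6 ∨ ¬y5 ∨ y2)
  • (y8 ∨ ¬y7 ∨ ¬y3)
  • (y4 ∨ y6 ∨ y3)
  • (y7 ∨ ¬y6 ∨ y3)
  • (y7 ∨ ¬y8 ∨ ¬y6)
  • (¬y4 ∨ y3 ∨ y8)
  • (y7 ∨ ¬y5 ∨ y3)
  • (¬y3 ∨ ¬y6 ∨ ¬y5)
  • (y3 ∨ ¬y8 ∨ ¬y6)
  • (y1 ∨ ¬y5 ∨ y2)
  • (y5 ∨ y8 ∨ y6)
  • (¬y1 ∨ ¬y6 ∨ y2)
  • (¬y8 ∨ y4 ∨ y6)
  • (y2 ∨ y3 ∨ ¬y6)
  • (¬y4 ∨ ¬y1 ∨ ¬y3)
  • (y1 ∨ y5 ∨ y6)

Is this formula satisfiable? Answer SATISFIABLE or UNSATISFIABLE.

SATISFIABLE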